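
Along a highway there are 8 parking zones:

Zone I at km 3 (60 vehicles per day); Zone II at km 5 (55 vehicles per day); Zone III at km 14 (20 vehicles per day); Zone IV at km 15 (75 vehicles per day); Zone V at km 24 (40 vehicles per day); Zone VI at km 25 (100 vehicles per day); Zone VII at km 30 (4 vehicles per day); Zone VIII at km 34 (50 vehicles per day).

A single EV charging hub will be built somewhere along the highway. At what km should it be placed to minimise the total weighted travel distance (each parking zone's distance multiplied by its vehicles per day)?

For a sum of weighted absolute distances on a line, the optimum is the weighted median (not the mean). Total weight W = 404; half-weight = 202.
Sort by position and accumulate weight:
  km 3 (Zone I, w=60) → cum 60
  km 5 (Zone II, w=55) → cum 115
  km 14 (Zone III, w=20) → cum 135
  km 15 (Zone IV, w=75) → cum 210  ≥ 202 → median here
  km 24 (Zone V, w=40) → cum 250
  km 25 (Zone VI, w=100) → cum 350
  km 30 (Zone VII, w=4) → cum 354
  km 34 (Zone VIII, w=50) → cum 404
Optimal location: km 15.

x = 15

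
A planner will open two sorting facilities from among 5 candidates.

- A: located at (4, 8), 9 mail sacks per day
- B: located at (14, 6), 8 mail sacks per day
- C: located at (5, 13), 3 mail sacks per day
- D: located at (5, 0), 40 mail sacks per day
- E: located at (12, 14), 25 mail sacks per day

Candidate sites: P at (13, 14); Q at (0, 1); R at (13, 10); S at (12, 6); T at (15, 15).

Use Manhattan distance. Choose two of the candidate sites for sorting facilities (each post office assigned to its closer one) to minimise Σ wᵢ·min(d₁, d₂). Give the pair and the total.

Evaluate every pair (each demand assigned to the nearer of the two):
  {P, Q}: total = 463
  {Q, R}: total = 537
  {Q, T}: total = 555
  {Q, S}: total = 588
  {P, S}: total = 678
  {S, T}: total = 762
  {R, S}: total = 784
  {P, R}: total = 911
  {R, T}: total = 992
  {P, T}: total = 1139
Best pair: {P, Q} with total 463.

{P, Q}, total 463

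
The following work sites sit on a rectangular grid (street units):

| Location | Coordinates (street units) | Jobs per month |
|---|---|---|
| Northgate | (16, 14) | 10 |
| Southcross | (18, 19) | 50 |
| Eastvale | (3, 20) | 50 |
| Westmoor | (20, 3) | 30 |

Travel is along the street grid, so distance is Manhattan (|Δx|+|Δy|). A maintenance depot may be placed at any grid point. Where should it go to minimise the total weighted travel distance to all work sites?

(18, 19)

Manhattan distance separates: Σwᵢ(|x−xᵢ|+|y−yᵢ|) = Σwᵢ|x−xᵢ| + Σwᵢ|y−yᵢ|, so x and y are optimised independently as 1-D weighted medians.
Total weight W = 140; half = 70.
x-coordinate, sorted with cumulative weight:
  x=3 (Eastvale, w=50) cum 50
  x=16 (Northgate, w=10) cum 60
  x=18 (Southcross, w=50) cum 110  ← median
  x=20 (Westmoor, w=30) cum 140
⇒ x* = 18
y-coordinate, sorted with cumulative weight:
  y=3 (Westmoor, w=30) cum 30
  y=14 (Northgate, w=10) cum 40
  y=19 (Southcross, w=50) cum 90  ← median
  y=20 (Eastvale, w=50) cum 140
⇒ y* = 19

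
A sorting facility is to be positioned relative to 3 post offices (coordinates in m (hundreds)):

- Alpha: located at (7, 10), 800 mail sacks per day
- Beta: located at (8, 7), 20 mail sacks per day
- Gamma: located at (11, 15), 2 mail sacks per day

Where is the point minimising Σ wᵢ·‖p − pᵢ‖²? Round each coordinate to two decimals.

(7.03, 9.94)

The minimiser of Σwᵢ‖p−pᵢ‖² is the weighted centroid p* = (Σwᵢpᵢ)/(Σwᵢ).
Σwᵢ = 822.
Σwᵢxᵢ = 800·7 + 20·8 + 2·11 = 5782.
Σwᵢyᵢ = 800·10 + 20·7 + 2·15 = 8170.
x* = 5782/822 = 7.03, y* = 8170/822 = 9.94.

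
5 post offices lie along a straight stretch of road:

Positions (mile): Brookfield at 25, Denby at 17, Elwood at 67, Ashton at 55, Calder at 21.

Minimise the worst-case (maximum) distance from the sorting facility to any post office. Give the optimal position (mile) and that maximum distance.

The 1-center on a line is the midpoint of the two extreme points: leftmost at 17, rightmost at 67.
Optimal location = (17 + 67)/2 = 42; maximum distance = (67 − 17)/2 = 25.

location 42, max distance 25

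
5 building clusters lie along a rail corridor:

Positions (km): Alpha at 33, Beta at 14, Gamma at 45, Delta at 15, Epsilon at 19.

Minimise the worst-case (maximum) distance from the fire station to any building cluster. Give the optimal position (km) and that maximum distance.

location 29.5, max distance 15.5

The 1-center on a line is the midpoint of the two extreme points: leftmost at 14, rightmost at 45.
Optimal location = (14 + 45)/2 = 29.5; maximum distance = (45 − 14)/2 = 15.5.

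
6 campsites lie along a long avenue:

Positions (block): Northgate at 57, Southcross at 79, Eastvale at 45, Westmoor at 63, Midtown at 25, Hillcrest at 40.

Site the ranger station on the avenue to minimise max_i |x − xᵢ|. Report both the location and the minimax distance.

The 1-center on a line is the midpoint of the two extreme points: leftmost at 25, rightmost at 79.
Optimal location = (25 + 79)/2 = 52; maximum distance = (79 − 25)/2 = 27.

location 52, max distance 27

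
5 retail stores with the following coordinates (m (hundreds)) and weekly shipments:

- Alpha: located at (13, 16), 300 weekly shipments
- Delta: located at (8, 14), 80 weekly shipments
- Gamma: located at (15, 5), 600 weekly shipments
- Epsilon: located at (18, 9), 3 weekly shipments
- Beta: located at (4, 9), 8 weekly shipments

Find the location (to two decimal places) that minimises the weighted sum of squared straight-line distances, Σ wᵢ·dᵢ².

(13.75, 9.10)

The minimiser of Σwᵢ‖p−pᵢ‖² is the weighted centroid p* = (Σwᵢpᵢ)/(Σwᵢ).
Σwᵢ = 991.
Σwᵢxᵢ = 300·13 + 80·8 + 600·15 + 3·18 + 8·4 = 13626.
Σwᵢyᵢ = 300·16 + 80·14 + 600·5 + 3·9 + 8·9 = 9019.
x* = 13626/991 = 13.75, y* = 9019/991 = 9.10.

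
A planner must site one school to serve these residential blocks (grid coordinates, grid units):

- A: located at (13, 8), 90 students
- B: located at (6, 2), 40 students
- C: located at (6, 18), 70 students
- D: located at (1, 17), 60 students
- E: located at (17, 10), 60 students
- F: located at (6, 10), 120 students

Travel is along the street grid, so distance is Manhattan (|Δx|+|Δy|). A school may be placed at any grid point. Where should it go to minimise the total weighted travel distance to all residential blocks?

(6, 10)

Manhattan distance separates: Σwᵢ(|x−xᵢ|+|y−yᵢ|) = Σwᵢ|x−xᵢ| + Σwᵢ|y−yᵢ|, so x and y are optimised independently as 1-D weighted medians.
Total weight W = 440; half = 220.
x-coordinate, sorted with cumulative weight:
  x=1 (D, w=60) cum 60
  x=6 (B, w=40) cum 100
  x=6 (C, w=70) cum 170
  x=6 (F, w=120) cum 290  ← median
  x=13 (A, w=90) cum 380
  x=17 (E, w=60) cum 440
⇒ x* = 6
y-coordinate, sorted with cumulative weight:
  y=2 (B, w=40) cum 40
  y=8 (A, w=90) cum 130
  y=10 (E, w=60) cum 190
  y=10 (F, w=120) cum 310  ← median
  y=17 (D, w=60) cum 370
  y=18 (C, w=70) cum 440
⇒ y* = 10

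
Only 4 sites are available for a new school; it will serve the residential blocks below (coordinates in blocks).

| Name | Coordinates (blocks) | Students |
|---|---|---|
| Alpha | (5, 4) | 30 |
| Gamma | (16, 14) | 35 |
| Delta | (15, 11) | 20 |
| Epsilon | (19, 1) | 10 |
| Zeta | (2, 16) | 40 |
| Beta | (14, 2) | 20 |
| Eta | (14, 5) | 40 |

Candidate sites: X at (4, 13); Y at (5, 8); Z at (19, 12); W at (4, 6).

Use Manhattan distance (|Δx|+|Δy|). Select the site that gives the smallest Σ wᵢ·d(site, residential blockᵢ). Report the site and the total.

Total weighted distance at each candidate:
  X (4, 13): total = 2625
  Y (5, 8): total = 2405
  Z (19, 12): total = 2665
  W (4, 6): total = 2510
Minimum is at Y with total 2405 blocks.

Y, total 2405 blocks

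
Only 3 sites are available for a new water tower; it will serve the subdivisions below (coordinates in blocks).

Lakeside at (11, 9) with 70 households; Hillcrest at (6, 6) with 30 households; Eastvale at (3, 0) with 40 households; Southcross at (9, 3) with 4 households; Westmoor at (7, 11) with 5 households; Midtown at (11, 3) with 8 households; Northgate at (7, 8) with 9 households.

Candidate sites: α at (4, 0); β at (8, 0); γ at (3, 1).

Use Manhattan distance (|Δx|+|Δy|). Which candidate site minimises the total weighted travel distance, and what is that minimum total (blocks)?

β, total 1485 blocks

Total weighted distance at each candidate:
  α (4, 0): total = 1681
  β (8, 0): total = 1485
  γ (3, 1): total = 1681
Minimum is at β with total 1485 blocks.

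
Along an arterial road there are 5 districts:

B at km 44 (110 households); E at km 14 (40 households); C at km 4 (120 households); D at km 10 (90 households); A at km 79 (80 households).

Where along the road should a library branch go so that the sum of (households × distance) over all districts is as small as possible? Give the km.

x = 14

For a sum of weighted absolute distances on a line, the optimum is the weighted median (not the mean). Total weight W = 440; half-weight = 220.
Sort by position and accumulate weight:
  km 4 (C, w=120) → cum 120
  km 10 (D, w=90) → cum 210
  km 14 (E, w=40) → cum 250  ≥ 220 → median here
  km 44 (B, w=110) → cum 360
  km 79 (A, w=80) → cum 440
Optimal location: km 14.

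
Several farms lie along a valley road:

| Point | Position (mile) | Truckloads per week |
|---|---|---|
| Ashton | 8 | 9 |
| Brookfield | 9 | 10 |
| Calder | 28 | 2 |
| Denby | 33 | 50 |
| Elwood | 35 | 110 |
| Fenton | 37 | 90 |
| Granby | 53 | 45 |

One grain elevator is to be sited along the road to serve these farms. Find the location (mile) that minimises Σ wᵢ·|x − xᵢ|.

For a sum of weighted absolute distances on a line, the optimum is the weighted median (not the mean). Total weight W = 316; half-weight = 158.
Sort by position and accumulate weight:
  mile 8 (Ashton, w=9) → cum 9
  mile 9 (Brookfield, w=10) → cum 19
  mile 28 (Calder, w=2) → cum 21
  mile 33 (Denby, w=50) → cum 71
  mile 35 (Elwood, w=110) → cum 181  ≥ 158 → median here
  mile 37 (Fenton, w=90) → cum 271
  mile 53 (Granby, w=45) → cum 316
Optimal location: mile 35.

x = 35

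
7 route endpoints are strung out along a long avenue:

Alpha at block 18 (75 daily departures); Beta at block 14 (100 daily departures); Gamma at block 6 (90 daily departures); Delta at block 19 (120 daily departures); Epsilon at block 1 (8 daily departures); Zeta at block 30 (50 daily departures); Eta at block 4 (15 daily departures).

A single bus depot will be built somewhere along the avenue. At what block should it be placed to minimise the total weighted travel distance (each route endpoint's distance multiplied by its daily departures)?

For a sum of weighted absolute distances on a line, the optimum is the weighted median (not the mean). Total weight W = 458; half-weight = 229.
Sort by position and accumulate weight:
  block 1 (Epsilon, w=8) → cum 8
  block 4 (Eta, w=15) → cum 23
  block 6 (Gamma, w=90) → cum 113
  block 14 (Beta, w=100) → cum 213
  block 18 (Alpha, w=75) → cum 288  ≥ 229 → median here
  block 19 (Delta, w=120) → cum 408
  block 30 (Zeta, w=50) → cum 458
Optimal location: block 18.

x = 18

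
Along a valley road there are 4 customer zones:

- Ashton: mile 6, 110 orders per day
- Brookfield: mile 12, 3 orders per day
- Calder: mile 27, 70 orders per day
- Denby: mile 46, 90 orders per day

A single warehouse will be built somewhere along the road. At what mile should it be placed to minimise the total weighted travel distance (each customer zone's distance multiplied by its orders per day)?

For a sum of weighted absolute distances on a line, the optimum is the weighted median (not the mean). Total weight W = 273; half-weight = 136.5.
Sort by position and accumulate weight:
  mile 6 (Ashton, w=110) → cum 110
  mile 12 (Brookfield, w=3) → cum 113
  mile 27 (Calder, w=70) → cum 183  ≥ 136.5 → median here
  mile 46 (Denby, w=90) → cum 273
Optimal location: mile 27.

x = 27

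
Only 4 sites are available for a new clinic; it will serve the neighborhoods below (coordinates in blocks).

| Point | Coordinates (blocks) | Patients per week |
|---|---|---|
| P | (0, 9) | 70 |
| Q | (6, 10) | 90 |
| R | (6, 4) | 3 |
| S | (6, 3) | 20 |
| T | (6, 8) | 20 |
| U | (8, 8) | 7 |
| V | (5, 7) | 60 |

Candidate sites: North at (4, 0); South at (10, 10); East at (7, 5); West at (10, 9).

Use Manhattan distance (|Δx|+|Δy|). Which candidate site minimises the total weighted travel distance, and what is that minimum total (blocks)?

East, total 1724 blocks

Total weighted distance at each candidate:
  North (4, 0): total = 2872
  South (10, 10): total = 2008
  East (7, 5): total = 1724
  West (10, 9): total = 1918
Minimum is at East with total 1724 blocks.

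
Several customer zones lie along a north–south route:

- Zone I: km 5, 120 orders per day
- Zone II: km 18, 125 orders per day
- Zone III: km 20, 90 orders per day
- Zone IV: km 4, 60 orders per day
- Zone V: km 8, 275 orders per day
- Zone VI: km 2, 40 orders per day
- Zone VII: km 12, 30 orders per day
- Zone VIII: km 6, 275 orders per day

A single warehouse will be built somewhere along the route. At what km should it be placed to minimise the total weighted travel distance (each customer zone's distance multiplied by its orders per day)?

For a sum of weighted absolute distances on a line, the optimum is the weighted median (not the mean). Total weight W = 1015; half-weight = 507.5.
Sort by position and accumulate weight:
  km 2 (Zone VI, w=40) → cum 40
  km 4 (Zone IV, w=60) → cum 100
  km 5 (Zone I, w=120) → cum 220
  km 6 (Zone VIII, w=275) → cum 495
  km 8 (Zone V, w=275) → cum 770  ≥ 507.5 → median here
  km 12 (Zone VII, w=30) → cum 800
  km 18 (Zone II, w=125) → cum 925
  km 20 (Zone III, w=90) → cum 1015
Optimal location: km 8.

x = 8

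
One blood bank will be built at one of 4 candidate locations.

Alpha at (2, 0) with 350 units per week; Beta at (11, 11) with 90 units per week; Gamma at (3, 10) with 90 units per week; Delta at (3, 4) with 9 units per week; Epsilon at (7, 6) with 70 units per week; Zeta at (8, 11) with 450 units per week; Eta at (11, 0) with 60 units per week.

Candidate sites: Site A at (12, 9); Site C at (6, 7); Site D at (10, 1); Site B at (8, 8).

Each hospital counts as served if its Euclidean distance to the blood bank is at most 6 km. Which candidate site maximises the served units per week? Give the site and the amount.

Coverage radius r = 6 km; a point is covered iff (Δx)²+(Δy)² ≤ 6² = 36.
  Site A (12, 9): covers {Beta, Epsilon, Zeta} → 610
  Site C (6, 7): covers {Gamma, Delta, Epsilon, Zeta} → 619
  Site D (10, 1): covers {Epsilon, Eta} → 130
  Site B (8, 8): covers {Beta, Gamma, Epsilon, Zeta} → 700
Maximum coverage at Site B: 700 units per week.

Site B, covering 700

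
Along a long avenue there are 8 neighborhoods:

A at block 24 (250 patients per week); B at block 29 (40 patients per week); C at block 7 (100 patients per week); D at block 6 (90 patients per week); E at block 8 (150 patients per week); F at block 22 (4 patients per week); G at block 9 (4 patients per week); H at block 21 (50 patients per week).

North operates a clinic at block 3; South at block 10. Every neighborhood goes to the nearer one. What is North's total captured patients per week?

The indifferent point is the midpoint (3+10)/2 = 6.5; neighborhoods left of it (closer to North at 3) go to North, those right go to South.
  D at 6 (w=90) → North
  C at 7 (w=100) → South
  E at 8 (w=150) → South
  G at 9 (w=4) → South
  H at 21 (w=50) → South
  F at 22 (w=4) → South
  A at 24 (w=250) → South
  B at 29 (w=40) → South
North captures 90; South captures 598.

90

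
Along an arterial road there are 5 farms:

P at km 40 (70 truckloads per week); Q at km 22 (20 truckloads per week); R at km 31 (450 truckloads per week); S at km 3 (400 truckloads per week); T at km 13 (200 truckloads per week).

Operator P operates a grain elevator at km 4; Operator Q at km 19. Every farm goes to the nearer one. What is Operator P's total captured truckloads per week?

400

The indifferent point is the midpoint (4+19)/2 = 11.5; farms left of it (closer to Operator P at 4) go to Operator P, those right go to Operator Q.
  S at 3 (w=400) → Operator P
  T at 13 (w=200) → Operator Q
  Q at 22 (w=20) → Operator Q
  R at 31 (w=450) → Operator Q
  P at 40 (w=70) → Operator Q
Operator P captures 400; Operator Q captures 740.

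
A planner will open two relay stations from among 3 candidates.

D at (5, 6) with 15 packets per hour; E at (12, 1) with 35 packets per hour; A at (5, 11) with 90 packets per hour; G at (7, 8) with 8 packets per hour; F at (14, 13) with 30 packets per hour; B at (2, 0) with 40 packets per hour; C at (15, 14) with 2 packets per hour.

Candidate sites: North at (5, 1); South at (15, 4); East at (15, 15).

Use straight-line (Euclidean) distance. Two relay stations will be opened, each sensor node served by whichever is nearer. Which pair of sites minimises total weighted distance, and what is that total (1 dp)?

Evaluate every pair (each demand assigned to the nearer of the two):
  {North, East}: total = 1473.8
  {North, South}: total = 1599.9
  {South, East}: total = 1955.5
Best pair: {North, East} with total 1473.8.

{North, East}, total 1473.8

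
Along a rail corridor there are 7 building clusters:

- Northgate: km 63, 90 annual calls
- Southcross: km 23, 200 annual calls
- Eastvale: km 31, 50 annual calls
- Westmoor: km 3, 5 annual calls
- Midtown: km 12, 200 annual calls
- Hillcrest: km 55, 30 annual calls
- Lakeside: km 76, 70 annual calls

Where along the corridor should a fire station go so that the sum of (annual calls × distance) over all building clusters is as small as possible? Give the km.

x = 23

For a sum of weighted absolute distances on a line, the optimum is the weighted median (not the mean). Total weight W = 645; half-weight = 322.5.
Sort by position and accumulate weight:
  km 3 (Westmoor, w=5) → cum 5
  km 12 (Midtown, w=200) → cum 205
  km 23 (Southcross, w=200) → cum 405  ≥ 322.5 → median here
  km 31 (Eastvale, w=50) → cum 455
  km 55 (Hillcrest, w=30) → cum 485
  km 63 (Northgate, w=90) → cum 575
  km 76 (Lakeside, w=70) → cum 645
Optimal location: km 23.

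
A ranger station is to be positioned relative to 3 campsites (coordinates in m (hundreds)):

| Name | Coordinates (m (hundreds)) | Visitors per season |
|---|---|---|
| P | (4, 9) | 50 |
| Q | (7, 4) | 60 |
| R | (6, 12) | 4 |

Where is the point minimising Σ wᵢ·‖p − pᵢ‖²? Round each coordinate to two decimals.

(5.65, 6.47)

The minimiser of Σwᵢ‖p−pᵢ‖² is the weighted centroid p* = (Σwᵢpᵢ)/(Σwᵢ).
Σwᵢ = 114.
Σwᵢxᵢ = 50·4 + 60·7 + 4·6 = 644.
Σwᵢyᵢ = 50·9 + 60·4 + 4·12 = 738.
x* = 644/114 = 5.65, y* = 738/114 = 6.47.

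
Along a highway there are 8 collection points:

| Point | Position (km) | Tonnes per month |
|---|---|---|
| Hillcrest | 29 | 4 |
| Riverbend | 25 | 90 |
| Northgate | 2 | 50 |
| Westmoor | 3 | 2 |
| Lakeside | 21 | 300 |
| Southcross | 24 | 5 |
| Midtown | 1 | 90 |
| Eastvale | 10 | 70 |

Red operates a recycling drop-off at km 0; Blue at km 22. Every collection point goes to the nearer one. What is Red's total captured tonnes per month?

212

The indifferent point is the midpoint (0+22)/2 = 11; collection points left of it (closer to Red at 0) go to Red, those right go to Blue.
  Midtown at 1 (w=90) → Red
  Northgate at 2 (w=50) → Red
  Westmoor at 3 (w=2) → Red
  Eastvale at 10 (w=70) → Red
  Lakeside at 21 (w=300) → Blue
  Southcross at 24 (w=5) → Blue
  Riverbend at 25 (w=90) → Blue
  Hillcrest at 29 (w=4) → Blue
Red captures 212; Blue captures 399.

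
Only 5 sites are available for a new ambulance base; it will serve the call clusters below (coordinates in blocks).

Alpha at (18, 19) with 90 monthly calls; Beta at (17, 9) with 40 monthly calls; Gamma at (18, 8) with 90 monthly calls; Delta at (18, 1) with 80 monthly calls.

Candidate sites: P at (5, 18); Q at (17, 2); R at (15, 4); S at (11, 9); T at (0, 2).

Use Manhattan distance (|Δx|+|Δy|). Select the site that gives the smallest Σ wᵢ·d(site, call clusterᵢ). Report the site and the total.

Q, total 2690 blocks

Total weighted distance at each candidate:
  P (5, 18): total = 6570
  Q (17, 2): total = 2690
  R (15, 4): total = 3010
  S (11, 9): total = 3690
  T (0, 2): total = 7790
Minimum is at Q with total 2690 blocks.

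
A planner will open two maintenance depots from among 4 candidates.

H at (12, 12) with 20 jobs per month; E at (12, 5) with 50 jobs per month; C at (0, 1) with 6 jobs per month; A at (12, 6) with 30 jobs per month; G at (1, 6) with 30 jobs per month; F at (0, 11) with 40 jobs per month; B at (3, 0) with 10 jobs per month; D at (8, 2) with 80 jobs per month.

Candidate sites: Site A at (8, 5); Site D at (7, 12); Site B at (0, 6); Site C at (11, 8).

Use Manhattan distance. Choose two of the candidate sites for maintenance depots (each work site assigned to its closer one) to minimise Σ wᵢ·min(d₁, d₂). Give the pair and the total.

Evaluate every pair (each demand assigned to the nearer of the two):
  {Site A, Site B}: total = 1160
  {Site A, Site D}: total = 1422
  {Site B, Site C}: total = 1460
  {Site A, Site C}: total = 1602
  {Site D, Site C}: total = 2058
  {Site D, Site B}: total = 2260
Best pair: {Site A, Site B} with total 1160.

{Site A, Site B}, total 1160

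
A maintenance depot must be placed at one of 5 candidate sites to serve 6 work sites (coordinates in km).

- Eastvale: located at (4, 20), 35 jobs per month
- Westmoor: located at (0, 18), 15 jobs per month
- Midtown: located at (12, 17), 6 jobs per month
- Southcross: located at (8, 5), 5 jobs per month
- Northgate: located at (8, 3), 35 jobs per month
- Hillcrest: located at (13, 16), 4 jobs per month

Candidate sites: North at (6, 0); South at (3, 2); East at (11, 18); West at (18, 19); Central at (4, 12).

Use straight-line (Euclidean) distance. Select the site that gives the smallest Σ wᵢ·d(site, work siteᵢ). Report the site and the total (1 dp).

Total weighted distance at each candidate:
  North (6, 0): total = 1319.2
  South (3, 2): total = 1256.5
  East (11, 18): total = 1041.7
  West (18, 19): total = 1569.3
  Central (4, 12): total = 869.2
Minimum is at Central with total 869.2 km.

Central, total 869.2 km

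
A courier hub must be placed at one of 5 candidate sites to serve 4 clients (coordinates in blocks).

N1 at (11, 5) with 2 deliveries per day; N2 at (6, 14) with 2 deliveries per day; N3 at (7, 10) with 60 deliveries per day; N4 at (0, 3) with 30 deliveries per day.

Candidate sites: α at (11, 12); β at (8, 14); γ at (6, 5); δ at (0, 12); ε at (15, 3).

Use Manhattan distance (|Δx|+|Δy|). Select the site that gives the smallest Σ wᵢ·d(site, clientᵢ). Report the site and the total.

γ, total 628 blocks

Total weighted distance at each candidate:
  α (11, 12): total = 988
  β (8, 14): total = 898
  γ (6, 5): total = 628
  δ (0, 12): total = 862
  ε (15, 3): total = 1402
Minimum is at γ with total 628 blocks.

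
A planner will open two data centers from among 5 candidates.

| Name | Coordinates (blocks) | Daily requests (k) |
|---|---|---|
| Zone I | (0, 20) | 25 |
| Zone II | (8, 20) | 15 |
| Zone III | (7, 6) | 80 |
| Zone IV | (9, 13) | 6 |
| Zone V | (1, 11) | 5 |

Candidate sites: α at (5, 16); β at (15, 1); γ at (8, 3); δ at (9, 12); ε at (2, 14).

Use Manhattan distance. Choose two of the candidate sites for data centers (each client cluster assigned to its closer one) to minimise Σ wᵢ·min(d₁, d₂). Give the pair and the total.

Evaluate every pair (each demand assigned to the nearer of the two):
  {α, γ}: total = 737
  {γ, ε}: total = 768
  {γ, δ}: total = 931
  {δ, ε}: total = 1001
  {α, δ}: total = 1021
  {β, δ}: total = 1251
  {α, ε}: total = 1327
  {β, γ}: total = 1341
  {α, β}: total = 1377
  {β, ε}: total = 1488
Best pair: {α, γ} with total 737.

{α, γ}, total 737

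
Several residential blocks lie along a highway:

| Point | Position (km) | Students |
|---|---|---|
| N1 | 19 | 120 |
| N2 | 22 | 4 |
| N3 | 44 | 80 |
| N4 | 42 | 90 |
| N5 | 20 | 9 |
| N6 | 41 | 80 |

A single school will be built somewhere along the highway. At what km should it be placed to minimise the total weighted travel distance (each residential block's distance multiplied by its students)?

For a sum of weighted absolute distances on a line, the optimum is the weighted median (not the mean). Total weight W = 383; half-weight = 191.5.
Sort by position and accumulate weight:
  km 19 (N1, w=120) → cum 120
  km 20 (N5, w=9) → cum 129
  km 22 (N2, w=4) → cum 133
  km 41 (N6, w=80) → cum 213  ≥ 191.5 → median here
  km 42 (N4, w=90) → cum 303
  km 44 (N3, w=80) → cum 383
Optimal location: km 41.

x = 41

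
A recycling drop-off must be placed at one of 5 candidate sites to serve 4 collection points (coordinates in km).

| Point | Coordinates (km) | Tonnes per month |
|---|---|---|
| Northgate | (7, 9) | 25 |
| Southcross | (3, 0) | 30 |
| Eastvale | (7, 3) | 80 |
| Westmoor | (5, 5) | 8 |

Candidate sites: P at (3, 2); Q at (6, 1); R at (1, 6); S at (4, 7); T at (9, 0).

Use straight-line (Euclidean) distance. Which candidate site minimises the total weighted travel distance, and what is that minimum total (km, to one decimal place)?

Total weighted distance at each candidate:
  P (3, 2): total = 620.2
  Q (6, 1): total = 508.3
  R (1, 6): total = 927.1
  S (4, 7): total = 720.2
  T (9, 0): total = 750.2
Minimum is at Q with total 508.3 km.

Q, total 508.3 km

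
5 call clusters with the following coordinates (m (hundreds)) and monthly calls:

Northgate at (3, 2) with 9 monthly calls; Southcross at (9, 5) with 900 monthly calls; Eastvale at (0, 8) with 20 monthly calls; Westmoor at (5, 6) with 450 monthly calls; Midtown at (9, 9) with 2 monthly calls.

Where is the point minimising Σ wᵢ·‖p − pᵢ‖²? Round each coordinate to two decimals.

The minimiser of Σwᵢ‖p−pᵢ‖² is the weighted centroid p* = (Σwᵢpᵢ)/(Σwᵢ).
Σwᵢ = 1381.
Σwᵢxᵢ = 9·3 + 900·9 + 20·0 + 450·5 + 2·9 = 10395.
Σwᵢyᵢ = 9·2 + 900·5 + 20·8 + 450·6 + 2·9 = 7396.
x* = 10395/1381 = 7.53, y* = 7396/1381 = 5.36.

(7.53, 5.36)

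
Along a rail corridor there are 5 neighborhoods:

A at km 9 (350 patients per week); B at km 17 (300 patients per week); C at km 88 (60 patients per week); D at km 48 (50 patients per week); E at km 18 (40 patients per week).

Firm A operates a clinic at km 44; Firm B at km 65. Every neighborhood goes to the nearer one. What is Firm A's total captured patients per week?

The indifferent point is the midpoint (44+65)/2 = 54.5; neighborhoods left of it (closer to Firm A at 44) go to Firm A, those right go to Firm B.
  A at 9 (w=350) → Firm A
  B at 17 (w=300) → Firm A
  E at 18 (w=40) → Firm A
  D at 48 (w=50) → Firm A
  C at 88 (w=60) → Firm B
Firm A captures 740; Firm B captures 60.

740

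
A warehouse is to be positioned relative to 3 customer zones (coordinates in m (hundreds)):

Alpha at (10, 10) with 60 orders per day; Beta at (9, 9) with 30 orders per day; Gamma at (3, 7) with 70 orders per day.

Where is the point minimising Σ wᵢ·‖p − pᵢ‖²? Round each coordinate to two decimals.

(6.75, 8.50)

The minimiser of Σwᵢ‖p−pᵢ‖² is the weighted centroid p* = (Σwᵢpᵢ)/(Σwᵢ).
Σwᵢ = 160.
Σwᵢxᵢ = 60·10 + 30·9 + 70·3 = 1080.
Σwᵢyᵢ = 60·10 + 30·9 + 70·7 = 1360.
x* = 1080/160 = 6.75, y* = 1360/160 = 8.50.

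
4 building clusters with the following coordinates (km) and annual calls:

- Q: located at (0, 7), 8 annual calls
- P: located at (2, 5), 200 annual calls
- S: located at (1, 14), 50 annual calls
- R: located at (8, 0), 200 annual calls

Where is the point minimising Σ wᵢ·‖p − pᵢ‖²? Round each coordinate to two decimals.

(4.48, 3.83)

The minimiser of Σwᵢ‖p−pᵢ‖² is the weighted centroid p* = (Σwᵢpᵢ)/(Σwᵢ).
Σwᵢ = 458.
Σwᵢxᵢ = 8·0 + 200·2 + 50·1 + 200·8 = 2050.
Σwᵢyᵢ = 8·7 + 200·5 + 50·14 + 200·0 = 1756.
x* = 2050/458 = 4.48, y* = 1756/458 = 3.83.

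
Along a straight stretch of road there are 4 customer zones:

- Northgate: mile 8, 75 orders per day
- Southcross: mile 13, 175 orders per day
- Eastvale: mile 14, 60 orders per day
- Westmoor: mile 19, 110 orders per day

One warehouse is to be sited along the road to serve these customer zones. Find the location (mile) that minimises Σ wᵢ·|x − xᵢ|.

For a sum of weighted absolute distances on a line, the optimum is the weighted median (not the mean). Total weight W = 420; half-weight = 210.
Sort by position and accumulate weight:
  mile 8 (Northgate, w=75) → cum 75
  mile 13 (Southcross, w=175) → cum 250  ≥ 210 → median here
  mile 14 (Eastvale, w=60) → cum 310
  mile 19 (Westmoor, w=110) → cum 420
Optimal location: mile 13.

x = 13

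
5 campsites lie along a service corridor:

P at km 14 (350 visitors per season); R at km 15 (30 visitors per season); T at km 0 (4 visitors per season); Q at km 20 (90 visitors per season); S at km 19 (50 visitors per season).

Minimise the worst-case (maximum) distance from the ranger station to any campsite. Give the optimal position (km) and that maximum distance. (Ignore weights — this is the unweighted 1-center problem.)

The 1-center on a line is the midpoint of the two extreme points: leftmost at 0, rightmost at 20.
Optimal location = (0 + 20)/2 = 10; maximum distance = (20 − 0)/2 = 10.

location 10, max distance 10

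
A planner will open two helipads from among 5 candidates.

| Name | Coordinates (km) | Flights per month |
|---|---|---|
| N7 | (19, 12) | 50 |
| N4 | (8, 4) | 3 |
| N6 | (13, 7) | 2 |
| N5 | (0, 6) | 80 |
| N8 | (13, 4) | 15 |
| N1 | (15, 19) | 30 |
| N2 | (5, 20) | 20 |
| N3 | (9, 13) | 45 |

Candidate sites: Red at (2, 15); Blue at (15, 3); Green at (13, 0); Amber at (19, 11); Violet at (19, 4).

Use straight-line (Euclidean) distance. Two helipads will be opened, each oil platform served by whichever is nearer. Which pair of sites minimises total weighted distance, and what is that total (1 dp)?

Evaluate every pair (each demand assigned to the nearer of the two):
  {Red, Amber}: total = 1690.4
  {Red, Violet}: total = 2126.2
  {Red, Blue}: total = 2146.0
  {Green, Amber}: total = 2348.7
  {Red, Green}: total = 2353.9
  {Blue, Amber}: total = 2397.6
  {Amber, Violet}: total = 2774.9
  {Blue, Violet}: total = 3072.4
  {Blue, Green}: total = 3098.8
  {Green, Violet}: total = 3134.4
Best pair: {Red, Amber} with total 1690.4.

{Red, Amber}, total 1690.4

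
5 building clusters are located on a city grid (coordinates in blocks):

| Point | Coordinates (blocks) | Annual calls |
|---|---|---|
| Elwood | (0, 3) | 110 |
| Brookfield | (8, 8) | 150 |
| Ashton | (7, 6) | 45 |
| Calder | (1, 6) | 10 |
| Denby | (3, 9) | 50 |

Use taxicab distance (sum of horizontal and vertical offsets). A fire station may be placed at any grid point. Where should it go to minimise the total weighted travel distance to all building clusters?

Manhattan distance separates: Σwᵢ(|x−xᵢ|+|y−yᵢ|) = Σwᵢ|x−xᵢ| + Σwᵢ|y−yᵢ|, so x and y are optimised independently as 1-D weighted medians.
Total weight W = 365; half = 182.5.
x-coordinate, sorted with cumulative weight:
  x=0 (Elwood, w=110) cum 110
  x=1 (Calder, w=10) cum 120
  x=3 (Denby, w=50) cum 170
  x=7 (Ashton, w=45) cum 215  ← median
  x=8 (Brookfield, w=150) cum 365
⇒ x* = 7
y-coordinate, sorted with cumulative weight:
  y=3 (Elwood, w=110) cum 110
  y=6 (Ashton, w=45) cum 155
  y=6 (Calder, w=10) cum 165
  y=8 (Brookfield, w=150) cum 315  ← median
  y=9 (Denby, w=50) cum 365
⇒ y* = 8

(7, 8)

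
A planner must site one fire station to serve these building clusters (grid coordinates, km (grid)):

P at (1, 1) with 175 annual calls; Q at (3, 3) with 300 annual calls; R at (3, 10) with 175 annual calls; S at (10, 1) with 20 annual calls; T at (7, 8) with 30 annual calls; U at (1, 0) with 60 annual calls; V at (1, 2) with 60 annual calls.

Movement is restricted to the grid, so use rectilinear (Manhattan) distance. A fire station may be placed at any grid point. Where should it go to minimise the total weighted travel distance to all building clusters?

(3, 3)

Manhattan distance separates: Σwᵢ(|x−xᵢ|+|y−yᵢ|) = Σwᵢ|x−xᵢ| + Σwᵢ|y−yᵢ|, so x and y are optimised independently as 1-D weighted medians.
Total weight W = 820; half = 410.
x-coordinate, sorted with cumulative weight:
  x=1 (P, w=175) cum 175
  x=1 (U, w=60) cum 235
  x=1 (V, w=60) cum 295
  x=3 (Q, w=300) cum 595  ← median
  x=3 (R, w=175) cum 770
  x=7 (T, w=30) cum 800
  x=10 (S, w=20) cum 820
⇒ x* = 3
y-coordinate, sorted with cumulative weight:
  y=0 (U, w=60) cum 60
  y=1 (P, w=175) cum 235
  y=1 (S, w=20) cum 255
  y=2 (V, w=60) cum 315
  y=3 (Q, w=300) cum 615  ← median
  y=8 (T, w=30) cum 645
  y=10 (R, w=175) cum 820
⇒ y* = 3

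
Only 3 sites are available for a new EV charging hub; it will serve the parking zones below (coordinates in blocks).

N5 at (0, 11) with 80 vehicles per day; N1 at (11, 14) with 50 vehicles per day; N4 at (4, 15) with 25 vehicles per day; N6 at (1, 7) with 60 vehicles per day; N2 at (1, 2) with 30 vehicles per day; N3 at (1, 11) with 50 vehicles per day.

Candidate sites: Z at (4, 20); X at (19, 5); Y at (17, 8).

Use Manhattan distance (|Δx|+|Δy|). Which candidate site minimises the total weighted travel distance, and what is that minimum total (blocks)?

Z, total 4005 blocks

Total weighted distance at each candidate:
  Z (4, 20): total = 4005
  X (19, 5): total = 6505
  Y (17, 8): total = 5330
Minimum is at Z with total 4005 blocks.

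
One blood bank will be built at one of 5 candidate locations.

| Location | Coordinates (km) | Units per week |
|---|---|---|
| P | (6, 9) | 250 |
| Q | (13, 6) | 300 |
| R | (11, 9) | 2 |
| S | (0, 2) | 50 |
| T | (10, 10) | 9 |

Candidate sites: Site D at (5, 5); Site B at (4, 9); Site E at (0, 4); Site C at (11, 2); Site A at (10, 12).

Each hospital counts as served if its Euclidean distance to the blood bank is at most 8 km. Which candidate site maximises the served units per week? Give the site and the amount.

Coverage radius r = 8 km; a point is covered iff (Δx)²+(Δy)² ≤ 8² = 64.
  Site D (5, 5): covers {P, R, S, T} → 311
  Site B (4, 9): covers {P, R, T} → 261
  Site E (0, 4): covers {P, S} → 300
  Site C (11, 2): covers {Q, R} → 302
  Site A (10, 12): covers {P, Q, R, T} → 561
Maximum coverage at Site A: 561 units per week.

Site A, covering 561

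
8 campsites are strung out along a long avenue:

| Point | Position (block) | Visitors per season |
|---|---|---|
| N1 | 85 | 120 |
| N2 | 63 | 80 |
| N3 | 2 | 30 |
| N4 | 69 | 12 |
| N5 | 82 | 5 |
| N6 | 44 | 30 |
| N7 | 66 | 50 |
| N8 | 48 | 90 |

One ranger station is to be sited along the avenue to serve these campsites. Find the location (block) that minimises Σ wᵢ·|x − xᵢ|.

For a sum of weighted absolute distances on a line, the optimum is the weighted median (not the mean). Total weight W = 417; half-weight = 208.5.
Sort by position and accumulate weight:
  block 2 (N3, w=30) → cum 30
  block 44 (N6, w=30) → cum 60
  block 48 (N8, w=90) → cum 150
  block 63 (N2, w=80) → cum 230  ≥ 208.5 → median here
  block 66 (N7, w=50) → cum 280
  block 69 (N4, w=12) → cum 292
  block 82 (N5, w=5) → cum 297
  block 85 (N1, w=120) → cum 417
Optimal location: block 63.

x = 63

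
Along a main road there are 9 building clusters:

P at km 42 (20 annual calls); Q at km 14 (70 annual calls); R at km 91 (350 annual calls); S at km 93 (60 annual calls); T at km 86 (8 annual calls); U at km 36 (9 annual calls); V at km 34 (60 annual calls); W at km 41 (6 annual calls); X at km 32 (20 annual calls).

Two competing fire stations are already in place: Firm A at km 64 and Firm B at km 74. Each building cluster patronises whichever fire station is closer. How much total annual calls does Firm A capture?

185

The indifferent point is the midpoint (64+74)/2 = 69; building clusters left of it (closer to Firm A at 64) go to Firm A, those right go to Firm B.
  Q at 14 (w=70) → Firm A
  X at 32 (w=20) → Firm A
  V at 34 (w=60) → Firm A
  U at 36 (w=9) → Firm A
  W at 41 (w=6) → Firm A
  P at 42 (w=20) → Firm A
  T at 86 (w=8) → Firm B
  R at 91 (w=350) → Firm B
  S at 93 (w=60) → Firm B
Firm A captures 185; Firm B captures 418.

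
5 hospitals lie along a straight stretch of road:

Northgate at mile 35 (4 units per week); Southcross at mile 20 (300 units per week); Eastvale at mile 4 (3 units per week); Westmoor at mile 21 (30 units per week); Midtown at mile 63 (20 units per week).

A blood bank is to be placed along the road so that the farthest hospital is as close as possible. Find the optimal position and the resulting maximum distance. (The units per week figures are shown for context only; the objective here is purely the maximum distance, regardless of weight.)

The 1-center on a line is the midpoint of the two extreme points: leftmost at 4, rightmost at 63.
Optimal location = (4 + 63)/2 = 33.5; maximum distance = (63 − 4)/2 = 29.5.

location 33.5, max distance 29.5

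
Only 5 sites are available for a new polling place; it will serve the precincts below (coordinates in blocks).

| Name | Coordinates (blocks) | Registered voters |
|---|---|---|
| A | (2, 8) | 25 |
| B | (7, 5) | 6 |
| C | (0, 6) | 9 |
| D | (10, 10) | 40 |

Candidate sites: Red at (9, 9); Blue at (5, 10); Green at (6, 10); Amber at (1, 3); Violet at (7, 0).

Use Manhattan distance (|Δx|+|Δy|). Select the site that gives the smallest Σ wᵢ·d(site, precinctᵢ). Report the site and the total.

Total weighted distance at each candidate:
  Red (9, 9): total = 424
  Blue (5, 10): total = 448
  Green (6, 10): total = 436
  Amber (1, 3): total = 874
  Violet (7, 0): total = 992
Minimum is at Red with total 424 blocks.

Red, total 424 blocks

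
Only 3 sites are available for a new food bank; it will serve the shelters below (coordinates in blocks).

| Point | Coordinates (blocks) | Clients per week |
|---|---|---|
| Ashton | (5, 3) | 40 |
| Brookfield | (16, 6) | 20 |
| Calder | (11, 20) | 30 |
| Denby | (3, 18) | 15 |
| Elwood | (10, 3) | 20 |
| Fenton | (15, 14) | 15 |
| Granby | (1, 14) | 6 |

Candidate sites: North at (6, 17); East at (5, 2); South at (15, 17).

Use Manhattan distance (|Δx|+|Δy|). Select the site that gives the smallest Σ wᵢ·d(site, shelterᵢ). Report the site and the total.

East, total 1876 blocks

Total weighted distance at each candidate:
  North (6, 17): total = 1908
  East (5, 2): total = 1876
  South (15, 17): total = 2132
Minimum is at East with total 1876 blocks.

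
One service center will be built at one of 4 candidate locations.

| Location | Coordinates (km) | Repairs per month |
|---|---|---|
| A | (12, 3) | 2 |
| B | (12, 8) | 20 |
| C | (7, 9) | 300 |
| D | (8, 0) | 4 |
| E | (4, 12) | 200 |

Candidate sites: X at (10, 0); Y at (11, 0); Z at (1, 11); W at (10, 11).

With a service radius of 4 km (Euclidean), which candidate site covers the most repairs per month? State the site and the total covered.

W, covering 320

Coverage radius r = 4 km; a point is covered iff (Δx)²+(Δy)² ≤ 4² = 16.
  X (10, 0): covers {A, D} → 6
  Y (11, 0): covers {A, D} → 6
  Z (1, 11): covers {E} → 200
  W (10, 11): covers {B, C} → 320
Maximum coverage at W: 320 repairs per month.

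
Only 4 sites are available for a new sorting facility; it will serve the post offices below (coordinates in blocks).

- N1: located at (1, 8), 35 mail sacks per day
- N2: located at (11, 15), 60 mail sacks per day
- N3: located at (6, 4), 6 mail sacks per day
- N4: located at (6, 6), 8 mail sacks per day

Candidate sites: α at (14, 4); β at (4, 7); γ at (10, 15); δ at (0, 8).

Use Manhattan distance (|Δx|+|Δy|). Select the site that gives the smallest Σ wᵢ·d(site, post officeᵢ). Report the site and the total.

γ, total 814 blocks

Total weighted distance at each candidate:
  α (14, 4): total = 1563
  β (4, 7): total = 1094
  γ (10, 15): total = 814
  δ (0, 8): total = 1239
Minimum is at γ with total 814 blocks.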